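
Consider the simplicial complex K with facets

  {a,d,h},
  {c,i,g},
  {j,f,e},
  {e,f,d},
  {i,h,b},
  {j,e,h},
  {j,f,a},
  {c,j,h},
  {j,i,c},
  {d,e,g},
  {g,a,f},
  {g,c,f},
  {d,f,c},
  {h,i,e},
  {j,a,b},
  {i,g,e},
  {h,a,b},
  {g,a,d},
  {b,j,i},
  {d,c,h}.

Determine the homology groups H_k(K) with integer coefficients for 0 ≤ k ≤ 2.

We work with the vertex ordering a < b < c < d < e < f < g < h < i < j. The simplices of K, each written with vertices in increasing order, are:

  0-simplices (10): a, b, c, d, e, f, g, h, i, j
  1-simplices (30): ab, ad, af, ag, ah, aj, bh, bi, bj, cd, cf, cg, ch, ci, cj, de, df, dg, dh, ef, eg, eh, ei, ej, fg, fj, gi, hi, hj, ij
  2-simplices (20): abh, abj, adg, adh, afg, afj, bhi, bij, cdf, cdh, cfg, cgi, chj, cij, def, deg, efj, egi, ehi, ehj

Hence C_0 ≅ Z^10, C_1 ≅ Z^30, C_2 ≅ Z^20.

The boundary map ∂_1: C_1 → C_0 is given by ∂[p,q] = [q] − [p].
This gives a 10×30 integer matrix of rank 9; reducing to Smith normal form yields diagonal entries (1,1,1,1,1,1,1,1,1).

The boundary map ∂_2: C_2 → C_1 acts by ∂[p,q,r] = [q,r] − [p,r] + [p,q]. For instance
  ∂cdf = df − cf + cd,
  ∂adh = dh − ah + ad.
As a 30×20 matrix over Z this has rank 20, with invariant factors (1,1,1,1,1,1,1,1,1,1,1,1,1,1,1,1,1,1,1,2).

Now H_k = ker ∂_k / im ∂_{k+1}, so:

  H_0: rank C_0 − rank ∂_1 = 10 − 9 = 1, and the invariant factors of ∂_1 are all 1, so H_0 ≅ Z.
  H_1: rank ker ∂_1 − rank ∂_2 = (30 − 9) − 20 = 1, and ∂_2 has invariant factor 2 > 1, so H_1 ≅ Z ⊕ Z/2Z.
  H_2: rank ker ∂_2 − rank ∂_3 = (20 − 20) − 0 = 0, and there is no ∂_3, so H_2 ≅ 0.

H_0 ≅ Z,  H_1 ≅ Z ⊕ Z/2Z,  H_2 = 0.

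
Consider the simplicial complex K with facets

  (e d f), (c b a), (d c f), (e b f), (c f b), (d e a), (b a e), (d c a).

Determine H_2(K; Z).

H_2 ≅ Z.

Order the vertices as a < b < c < d < e < f. Listing each simplex with vertices in this order, K has dimension 2 with simplices:

  0-simplices (6): a, b, c, d, e, f
  1-simplices (12): ab, ac, ad, ae, bc, be, bf, cd, cf, de, df, ef
  2-simplices (8): abc, abe, acd, ade, bcf, bef, cdf, def

giving chain groups C_0 ≅ Z^6, C_1 ≅ Z^12, C_2 ≅ Z^8.

Boundary ∂_1: C_1 → C_0 sends each edge [p,q] (with p < q) to q − p. For instance
  ∂be = e − b.
The resulting 6×12 matrix has rank 5, and its Smith normal form has invariant factors (1,1,1,1,1).

Boundary ∂_2: C_2 → C_1 acts by ∂[p,q,r] = [q,r] − [p,r] + [p,q]. For instance
  ∂def = ef − df + de,
  ∂cdf = df − cf + cd.
The 12×8 boundary matrix has rank 7 and Smith normal form diag(1,1,1,1,1,1,1).

Reading off H_k = ker ∂_k / im ∂_{k+1}:

  H_2: rank ker ∂_2 − rank ∂_3 = (8 − 7) − 0 = 1, and there is no ∂_3, so H_2 ≅ Z.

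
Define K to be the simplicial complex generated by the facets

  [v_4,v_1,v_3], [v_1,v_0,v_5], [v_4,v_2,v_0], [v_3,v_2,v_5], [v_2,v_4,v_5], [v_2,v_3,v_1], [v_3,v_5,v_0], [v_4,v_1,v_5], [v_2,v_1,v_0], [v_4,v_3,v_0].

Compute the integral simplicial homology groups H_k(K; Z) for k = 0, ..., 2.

H_0 ≅ Z,  H_1 ≅ Z/2,  H_2 = 0.

Order the vertices as v_0 < v_1 < v_2 < v_3 < v_4 < v_5. Listing each simplex with vertices in this order, K has dimension 2 with simplices:

  0-simplices (6): [v_0], [v_1], [v_2], [v_3], [v_4], [v_5]
  1-simplices (15): (15 of them)
  2-simplices (10): [v_0,v_1,v_2], [v_0,v_1,v_5], [v_0,v_2,v_4], [v_0,v_3,v_4], [v_0,v_3,v_5], [v_1,v_2,v_3], [v_1,v_3,v_4], [v_1,v_4,v_5], [v_2,v_3,v_5], [v_2,v_4,v_5]

giving chain groups C_0 ≅ Z^6, C_1 ≅ Z^15, C_2 ≅ Z^10.

∂_1: C_1 → C_0 maps an edge to its endpoints' difference, ∂[p,q] = q − p.
As a 6×15 matrix over Z this has rank 5, with invariant factors (1,1,1,1,1).

Boundary ∂_2: C_2 → C_1 acts by ∂[p,q,r] = [q,r] − [p,r] + [p,q]. For instance
  ∂[v_1,v_4,v_5] = [v_4,v_5] − [v_1,v_5] + [v_1,v_4],
  ∂[v_1,v_2,v_3] = [v_2,v_3] − [v_1,v_3] + [v_1,v_2].
As a 15×10 matrix over Z this has rank 10, with invariant factors (1,1,1,1,1,1,1,1,1,2).

Computing H_k = (kernel of ∂_k) / (image of ∂_{k+1}):

  H_0: rank C_0 − rank ∂_1 = 6 − 5 = 1, and the invariant factors of ∂_1 are all 1, so H_0 ≅ Z.
  H_1: rank ker ∂_1 − rank ∂_2 = (15 − 5) − 10 = 0, and ∂_2 has invariant factor 2 > 1, so H_1 ≅ Z/2.
  H_2: rank ker ∂_2 − rank ∂_3 = (10 − 10) − 0 = 0, and there is no ∂_3, so H_2 ≅ 0.

As a check, the Euler characteristic is 6 − 15 + 10 = 1, which agrees with 1 − 0 + 0 = 1.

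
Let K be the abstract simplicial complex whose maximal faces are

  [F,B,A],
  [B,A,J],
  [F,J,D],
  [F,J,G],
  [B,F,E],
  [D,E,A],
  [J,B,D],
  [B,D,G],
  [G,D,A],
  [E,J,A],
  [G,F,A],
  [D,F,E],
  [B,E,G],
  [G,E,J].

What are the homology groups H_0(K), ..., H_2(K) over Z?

Fix the vertex order A < B < D < E < F < G < J and write every simplex with vertices in increasing order. Then dim K = 2 and the simplices of K are:

  0-simplices (7): A, B, D, E, F, G, J
  1-simplices (21): AB, AD, AE, AF, AG, AJ, BD, BE, BF, BG, BJ, DE, DF, DG, DJ, EF, EG, EJ, FG, FJ, GJ
  2-simplices (14): ABF, ABJ, ADE, ADG, AEJ, AFG, BDG, BDJ, BEF, BEG, DEF, DFJ, EGJ, FGJ

Hence C_0 ≅ Z^7, C_1 ≅ Z^21, C_2 ≅ Z^14.

∂_1: C_1 → C_0 maps an edge to its endpoints' difference, ∂[p,q] = q − p. For instance
  ∂EF = F − E.
The resulting 7×21 matrix has rank 6, and its Smith normal form has invariant factors (1,1,1,1,1,1).

The boundary map ∂_2: C_2 → C_1 sends each 2-simplex [p,q,r] to [q,r] − [p,r] + [p,q]. For instance
  ∂EGJ = GJ − EJ + EG,
  ∂DEF = EF − DF + DE.
The resulting 21×14 matrix has rank 13, and its Smith normal form has invariant factors (1,1,1,1,1,1,1,1,1,1,1,1,1).

Reading off H_k = ker ∂_k / im ∂_{k+1}:

  H_0: rank C_0 − rank ∂_1 = 7 − 6 = 1, and the invariant factors of ∂_1 are all 1, so H_0 ≅ Z.
  H_1: rank ker ∂_1 − rank ∂_2 = (21 − 6) − 13 = 2, and the invariant factors of ∂_2 are all 1, so H_1 ≅ Z^2.
  H_2: rank ker ∂_2 − rank ∂_3 = (14 − 13) − 0 = 1, and there is no ∂_3, so H_2 ≅ Z.

As a check, the Euler characteristic is 7 − 21 + 14 = 0, which agrees with 1 − 2 + 1 = 0.

H_0 ≅ Z,  H_1 ≅ Z^2,  H_2 ≅ Z.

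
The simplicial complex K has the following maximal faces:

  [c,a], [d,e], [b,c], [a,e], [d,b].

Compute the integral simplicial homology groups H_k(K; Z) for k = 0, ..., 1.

We work with the vertex ordering a < b < c < d < e. The simplices of K, each written with vertices in increasing order, are:

  0-simplices (5): a, b, c, d, e
  1-simplices (5): ac, ae, bc, bd, de

giving chain groups C_0 ≅ Z^5, C_1 ≅ Z^5.

The boundary map ∂_1: C_1 → C_0 maps an edge to its endpoints' difference, ∂[p,q] = q − p. For instance
  ∂bc = c − b.
As a 5×5 matrix over Z this has rank 4, with invariant factors (1,1,1,1).

From H_k ≅ ker(∂_k) / im(∂_{k+1}) we obtain:

  H_0: rank C_0 − rank ∂_1 = 5 − 4 = 1, and the invariant factors of ∂_1 are all 1, so H_0 ≅ Z.
  H_1: rank ker ∂_1 − rank ∂_2 = (5 − 4) − 0 = 1, and there is no ∂_2, so H_1 ≅ Z.

As a check, the Euler characteristic is 5 − 5 = 0, which agrees with 1 − 1 = 0.

H_0 = Z,  H_1 = Z.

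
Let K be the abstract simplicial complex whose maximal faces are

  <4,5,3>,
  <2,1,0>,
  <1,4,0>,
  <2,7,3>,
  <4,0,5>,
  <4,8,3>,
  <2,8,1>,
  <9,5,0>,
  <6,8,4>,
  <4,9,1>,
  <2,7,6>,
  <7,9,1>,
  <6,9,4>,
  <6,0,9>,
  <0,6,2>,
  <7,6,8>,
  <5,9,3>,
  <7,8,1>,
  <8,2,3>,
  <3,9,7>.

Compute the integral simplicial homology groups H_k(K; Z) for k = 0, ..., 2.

H_0 ≅ Z,  H_1 ≅ Z ⊕ Z_2,  H_2 = 0.

Order the vertices as 0 < 1 < 2 < 3 < 4 < 5 < 6 < 7 < 8 < 9. Listing each simplex with vertices in this order, K has dimension 2 with simplices:

  0-simplices (10): [0], [1], [2], [3], [4], [5], [6], [7], [8], [9]
  1-simplices (30): (30 of them)
  2-simplices (20): (20 of them)

so the chain groups are C_0 ≅ Z^10, C_1 ≅ Z^30, C_2 ≅ Z^20.

∂_1: C_1 → C_0 sends each edge [p,q] (with p < q) to q − p.
The resulting 10×30 matrix has rank 9, and its Smith normal form has invariant factors (1,1,1,1,1,1,1,1,1).

Boundary ∂_2: C_2 → C_1 acts by ∂[p,q,r] = [q,r] − [p,r] + [p,q]. For instance
  ∂[0,1,4] = [1,4] − [0,4] + [0,1],
  ∂[0,2,6] = [2,6] − [0,6] + [0,2].
As a 30×20 matrix over Z this has rank 20, with invariant factors (1,1,1,1,1,1,1,1,1,1,1,1,1,1,1,1,1,1,1,2).

Computing H_k = (kernel of ∂_k) / (image of ∂_{k+1}):

  H_0: rank C_0 − rank ∂_1 = 10 − 9 = 1, and the invariant factors of ∂_1 are all 1, so H_0 = Z.
  H_1: rank ker ∂_1 − rank ∂_2 = (30 − 9) − 20 = 1, and ∂_2 has invariant factor 2 > 1, so H_1 = Z ⊕ Z_2.
  H_2: rank ker ∂_2 − rank ∂_3 = (20 − 20) − 0 = 0, and there is no ∂_3, so H_2 = 0.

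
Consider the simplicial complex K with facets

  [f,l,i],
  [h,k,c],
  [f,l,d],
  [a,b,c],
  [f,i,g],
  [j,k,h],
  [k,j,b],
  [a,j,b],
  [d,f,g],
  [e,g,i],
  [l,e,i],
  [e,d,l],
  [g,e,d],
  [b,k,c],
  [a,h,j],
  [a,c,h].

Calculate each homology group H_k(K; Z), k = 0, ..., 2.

Take the total order a < b < c < d < e < f < g < h < i < j < k < l on the vertex set. Then K (dimension 2) consists of the simplices:

  0-simplices (12): a, b, c, d, e, f, g, h, i, j, k, l
  1-simplices (24): ab, ac, ah, aj, bc, bj, bk, ch, ck, de, df, dg, dl, eg, ei, el, fg, fi, fl, gi, hj, hk, il, jk
  2-simplices (16): abc, abj, ach, ahj, bck, bjk, chk, deg, del, dfg, dfl, egi, eil, fgi, fil, hjk

so the chain groups are C_0 ≅ Z^12, C_1 ≅ Z^24, C_2 ≅ Z^16.

∂_1: C_1 → C_0 maps an edge to its endpoints' difference, ∂[p,q] = q − p.
As a 12×24 matrix over Z this has rank 10, with invariant factors (1,1,1,1,1,1,1,1,1,1).

∂_2: C_2 → C_1 acts by ∂[p,q,r] = [q,r] − [p,r] + [p,q]. For instance
  ∂fgi = gi − fi + fg,
  ∂bck = ck − bk + bc.
This gives a 24×16 integer matrix of rank 14; reducing to Smith normal form yields diagonal entries (1,1,1,1,1,1,1,1,1,1,1,1,1,1).

Computing H_k = (kernel of ∂_k) / (image of ∂_{k+1}):

  H_0: rank C_0 − rank ∂_1 = 12 − 10 = 2, and the invariant factors of ∂_1 are all 1, so H_0 = Z^2.
  H_1: rank ker ∂_1 − rank ∂_2 = (24 − 10) − 14 = 0, and the invariant factors of ∂_2 are all 1, so H_1 = 0.
  H_2: rank ker ∂_2 − rank ∂_3 = (16 − 14) − 0 = 2, and there is no ∂_3, so H_2 = Z^2.

(K is a triangulation of the disjoint union of the 2-sphere S^2 and the 2-sphere S^2.)

H_0 = Z^2,  H_1 = 0,  H_2 = Z^2.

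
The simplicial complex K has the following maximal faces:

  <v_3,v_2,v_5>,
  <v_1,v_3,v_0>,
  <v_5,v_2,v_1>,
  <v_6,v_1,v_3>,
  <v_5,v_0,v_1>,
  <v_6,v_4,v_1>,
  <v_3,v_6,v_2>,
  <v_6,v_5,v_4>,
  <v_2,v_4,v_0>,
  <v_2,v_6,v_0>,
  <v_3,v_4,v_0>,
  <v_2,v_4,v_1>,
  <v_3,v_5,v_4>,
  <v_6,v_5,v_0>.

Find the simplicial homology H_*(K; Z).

We work with the vertex ordering v_0 < v_1 < v_2 < v_3 < v_4 < v_5 < v_6. The simplices of K, each written with vertices in increasing order, are:

  0-simplices (7): [v_0], [v_1], [v_2], [v_3], [v_4], [v_5], [v_6]
  1-simplices (21): (21 of them)
  2-simplices (14): (14 of them)

Hence C_0 ≅ Z^7, C_1 ≅ Z^21, C_2 ≅ Z^14.

∂_1: C_1 → C_0 is given by ∂[p,q] = [q] − [p]. For instance
  ∂[v_3,v_5] = [v_5] − [v_3].
The 7×21 boundary matrix has rank 6 and Smith normal form diag(1,1,1,1,1,1).

The boundary map ∂_2: C_2 → C_1 acts by ∂[p,q,r] = [q,r] − [p,r] + [p,q]. For instance
  ∂[v_3,v_4,v_5] = [v_4,v_5] − [v_3,v_5] + [v_3,v_4],
  ∂[v_1,v_2,v_4] = [v_2,v_4] − [v_1,v_4] + [v_1,v_2].
This gives a 21×14 integer matrix of rank 13; reducing to Smith normal form yields diagonal entries (1,1,1,1,1,1,1,1,1,1,1,1,1).

From H_k ≅ ker(∂_k) / im(∂_{k+1}) we obtain:

  H_0: rank C_0 − rank ∂_1 = 7 − 6 = 1, and the invariant factors of ∂_1 are all 1, so H_0 = Z.
  H_1: rank ker ∂_1 − rank ∂_2 = (21 − 6) − 13 = 2, and the invariant factors of ∂_2 are all 1, so H_1 = Z^2.
  H_2: rank ker ∂_2 − rank ∂_3 = (14 − 13) − 0 = 1, and there is no ∂_3, so H_2 = Z.

As a check, the Euler characteristic is 7 − 21 + 14 = 0, which agrees with 1 − 2 + 1 = 0.
(K is a triangulation of the torus T^2.)

H_0 = Z,  H_1 = Z^2,  H_2 = Z.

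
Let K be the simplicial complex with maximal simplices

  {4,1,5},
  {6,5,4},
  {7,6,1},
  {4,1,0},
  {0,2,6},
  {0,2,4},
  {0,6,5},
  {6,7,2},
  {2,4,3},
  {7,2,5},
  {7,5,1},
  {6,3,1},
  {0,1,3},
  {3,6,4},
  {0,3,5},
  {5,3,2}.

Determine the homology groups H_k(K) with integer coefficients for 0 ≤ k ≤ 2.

H_0 ≅ Z,  H_1 ≅ Z^2,  H_2 ≅ Z.

Fix the vertex order 0 < 1 < 2 < 3 < 4 < 5 < 6 < 7 and write every simplex with vertices in increasing order. Then dim K = 2 and the simplices of K are:

  0-simplices (8): [0], [1], [2], [3], [4], [5], [6], [7]
  1-simplices (24): (24 of them)
  2-simplices (16): [0,1,3], [0,1,4], [0,2,4], [0,2,6], [0,3,5], [0,5,6], [1,3,6], [1,4,5], [1,5,7], [1,6,7], [2,3,4], [2,3,5], [2,5,7], [2,6,7], [3,4,6], [4,5,6]

Hence C_0 ≅ Z^8, C_1 ≅ Z^24, C_2 ≅ Z^16.

∂_1: C_1 → C_0 sends each edge [p,q] (with p < q) to q − p.
As a 8×24 matrix over Z this has rank 7, with invariant factors (1,1,1,1,1,1,1).

Boundary ∂_2: C_2 → C_1 acts by ∂[p,q,r] = [q,r] − [p,r] + [p,q]. For instance
  ∂[1,6,7] = [6,7] − [1,7] + [1,6],
  ∂[2,3,5] = [3,5] − [2,5] + [2,3].
This gives a 24×16 integer matrix of rank 15; reducing to Smith normal form yields diagonal entries (1,1,1,1,1,1,1,1,1,1,1,1,1,1,1).

Reading off H_k = ker ∂_k / im ∂_{k+1}:

  H_0: rank C_0 − rank ∂_1 = 8 − 7 = 1, and the invariant factors of ∂_1 are all 1, so H_0 = Z.
  H_1: rank ker ∂_1 − rank ∂_2 = (24 − 7) − 15 = 2, and the invariant factors of ∂_2 are all 1, so H_1 = Z^2.
  H_2: rank ker ∂_2 − rank ∂_3 = (16 − 15) − 0 = 1, and there is no ∂_3, so H_2 = Z.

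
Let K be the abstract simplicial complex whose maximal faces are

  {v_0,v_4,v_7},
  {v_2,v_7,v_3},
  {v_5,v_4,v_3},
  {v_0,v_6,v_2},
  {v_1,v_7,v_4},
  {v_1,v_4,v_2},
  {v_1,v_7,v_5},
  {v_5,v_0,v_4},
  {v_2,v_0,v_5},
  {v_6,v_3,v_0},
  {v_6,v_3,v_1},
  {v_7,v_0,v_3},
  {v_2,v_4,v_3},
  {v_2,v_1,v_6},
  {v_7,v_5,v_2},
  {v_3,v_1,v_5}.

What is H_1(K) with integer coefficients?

Order the vertices as v_0 < v_1 < v_2 < v_3 < v_4 < v_5 < v_6 < v_7. Listing each simplex with vertices in this order, K has dimension 2 with simplices:

  0-simplices (8): [v_0], [v_1], [v_2], [v_3], [v_4], [v_5], [v_6], [v_7]
  1-simplices (24): (24 of them)
  2-simplices (16): (16 of them)

giving chain groups C_0 ≅ Z^8, C_1 ≅ Z^24, C_2 ≅ Z^16.

Boundary ∂_1: C_1 → C_0 maps an edge to its endpoints' difference, ∂[p,q] = q − p.
The 8×24 boundary matrix has rank 7 and Smith normal form diag(1,1,1,1,1,1,1).

Boundary ∂_2: C_2 → C_1 sends each 2-simplex [p,q,r] to [q,r] − [p,r] + [p,q]. For instance
  ∂[v_2,v_3,v_4] = [v_3,v_4] − [v_2,v_4] + [v_2,v_3],
  ∂[v_0,v_3,v_7] = [v_3,v_7] − [v_0,v_7] + [v_0,v_3].
This gives a 24×16 integer matrix of rank 15; reducing to Smith normal form yields diagonal entries (1,1,1,1,1,1,1,1,1,1,1,1,1,1,1).

From H_k ≅ ker(∂_k) / im(∂_{k+1}) we obtain:

  H_1: rank ker ∂_1 − rank ∂_2 = (24 − 7) − 15 = 2, and the invariant factors of ∂_2 are all 1, so H_1 ≅ Z^2.

(K is a triangulation of the torus T^2.)

H_1 ≅ Z^2.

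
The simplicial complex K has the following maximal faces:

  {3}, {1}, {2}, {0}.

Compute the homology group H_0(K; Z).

H_0 ≅ Z^4.

Order the vertices as 0 < 1 < 2 < 3. Listing each simplex with vertices in this order, K has dimension 0 with simplices:

  0-simplices (4): [0], [1], [2], [3]

so the chain groups are C_0 ≅ Z^4.

Reading off H_k = ker ∂_k / im ∂_{k+1}:

  H_0: rank C_0 − rank ∂_1 = 4 − 0 = 4, and there is no ∂_1, so H_0 ≅ Z^4.

(K is a triangulation of a set of 4 points.)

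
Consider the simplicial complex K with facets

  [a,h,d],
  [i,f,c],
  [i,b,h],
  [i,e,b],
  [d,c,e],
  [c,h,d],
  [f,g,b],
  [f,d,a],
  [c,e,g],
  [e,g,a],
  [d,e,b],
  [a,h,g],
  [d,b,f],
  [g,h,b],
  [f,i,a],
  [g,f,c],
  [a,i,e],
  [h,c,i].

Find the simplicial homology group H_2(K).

H_2 ≅ Z.

Fix the vertex order a < b < c < d < e < f < g < h < i and write every simplex with vertices in increasing order. Then dim K = 2 and the simplices of K are:

  0-simplices (9): a, b, c, d, e, f, g, h, i
  1-simplices (27): ad, ae, af, ag, ah, ai, bd, be, bf, bg, bh, bi, cd, ce, cf, cg, ch, ci, de, df, dh, eg, ei, fg, fi, gh, hi
  2-simplices (18): adf, adh, aeg, aei, afi, agh, bde, bdf, bei, bfg, bgh, bhi, cde, cdh, ceg, cfg, cfi, chi

giving chain groups C_0 ≅ Z^9, C_1 ≅ Z^27, C_2 ≅ Z^18.

The boundary map ∂_1: C_1 → C_0 sends each edge [p,q] (with p < q) to q − p. For instance
  ∂ah = h − a.
As a 9×27 matrix over Z this has rank 8, with invariant factors (1,1,1,1,1,1,1,1).

The boundary map ∂_2: C_2 → C_1 sends each 2-simplex [p,q,r] to [q,r] − [p,r] + [p,q]. For instance
  ∂chi = hi − ci + ch,
  ∂cde = de − ce + cd.
This gives a 27×18 integer matrix of rank 17; reducing to Smith normal form yields diagonal entries (1,1,1,1,1,1,1,1,1,1,1,1,1,1,1,1,1).

Computing H_k = (kernel of ∂_k) / (image of ∂_{k+1}):

  H_2: rank ker ∂_2 − rank ∂_3 = (18 − 17) − 0 = 1, and there is no ∂_3, so H_2 ≅ Z.

(K is a triangulation of the torus T^2.)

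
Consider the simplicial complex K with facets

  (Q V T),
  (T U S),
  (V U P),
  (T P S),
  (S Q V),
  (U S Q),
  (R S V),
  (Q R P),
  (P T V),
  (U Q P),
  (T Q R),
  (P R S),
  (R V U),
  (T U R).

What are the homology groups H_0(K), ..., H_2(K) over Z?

Order the vertices as P < Q < R < S < T < U < V. Listing each simplex with vertices in this order, K has dimension 2 with simplices:

  0-simplices (7): P, Q, R, S, T, U, V
  1-simplices (21): PQ, PR, PS, PT, PU, PV, QR, QS, QT, QU, QV, RS, RT, RU, RV, ST, SU, SV, TU, TV, UV
  2-simplices (14): PQR, PQU, PRS, PST, PTV, PUV, QRT, QSU, QSV, QTV, RSV, RTU, RUV, STU

Hence C_0 ≅ Z^7, C_1 ≅ Z^21, C_2 ≅ Z^14.

The boundary map ∂_1: C_1 → C_0 is given by ∂[p,q] = [q] − [p].
As a 7×21 matrix over Z this has rank 6, with invariant factors (1,1,1,1,1,1).

∂_2: C_2 → C_1 acts by ∂[p,q,r] = [q,r] − [p,r] + [p,q]. For instance
  ∂PUV = UV − PV + PU,
  ∂QSV = SV − QV + QS.
As a 21×14 matrix over Z this has rank 13, with invariant factors (1,1,1,1,1,1,1,1,1,1,1,1,1).

Computing H_k = (kernel of ∂_k) / (image of ∂_{k+1}):

  H_0: rank C_0 − rank ∂_1 = 7 − 6 = 1, and the invariant factors of ∂_1 are all 1, so H_0 ≅ Z.
  H_1: rank ker ∂_1 − rank ∂_2 = (21 − 6) − 13 = 2, and the invariant factors of ∂_2 are all 1, so H_1 ≅ Z^2.
  H_2: rank ker ∂_2 − rank ∂_3 = (14 − 13) − 0 = 1, and there is no ∂_3, so H_2 ≅ Z.

(K is a triangulation of the torus T^2.)

H_0 = Z,  H_1 = Z^2,  H_2 = Z.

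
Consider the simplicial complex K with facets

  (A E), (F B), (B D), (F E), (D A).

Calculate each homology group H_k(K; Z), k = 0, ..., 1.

Take the total order A < B < D < E < F on the vertex set. Then K (dimension 1) consists of the simplices:

  0-simplices (5): A, B, D, E, F
  1-simplices (5): AD, AE, BD, BF, EF

so the chain groups are C_0 ≅ Z^5, C_1 ≅ Z^5.

Boundary ∂_1: C_1 → C_0 sends each edge [p,q] (with p < q) to q − p. For instance
  ∂AE = E − A.
The resulting 5×5 matrix has rank 4, and its Smith normal form has invariant factors (1,1,1,1).

From H_k ≅ ker(∂_k) / im(∂_{k+1}) we obtain:

  H_0: rank C_0 − rank ∂_1 = 5 − 4 = 1, and the invariant factors of ∂_1 are all 1, so H_0 ≅ Z.
  H_1: rank ker ∂_1 − rank ∂_2 = (5 − 4) − 0 = 1, and there is no ∂_2, so H_1 ≅ Z.

H_0 ≅ Z,  H_1 ≅ Z.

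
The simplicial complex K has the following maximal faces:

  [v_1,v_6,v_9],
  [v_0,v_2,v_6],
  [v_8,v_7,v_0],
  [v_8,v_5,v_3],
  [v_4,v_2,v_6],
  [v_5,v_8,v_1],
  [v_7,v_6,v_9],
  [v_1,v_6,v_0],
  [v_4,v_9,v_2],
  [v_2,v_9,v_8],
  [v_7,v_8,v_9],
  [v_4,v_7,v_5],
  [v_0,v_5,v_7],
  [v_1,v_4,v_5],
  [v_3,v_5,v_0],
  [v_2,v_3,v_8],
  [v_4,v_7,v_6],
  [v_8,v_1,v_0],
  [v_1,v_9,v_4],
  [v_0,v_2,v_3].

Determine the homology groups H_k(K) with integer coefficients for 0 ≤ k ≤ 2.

Take the total order v_0 < v_1 < v_2 < v_3 < v_4 < v_5 < v_6 < v_7 < v_8 < v_9 on the vertex set. Then K (dimension 2) consists of the simplices:

  0-simplices (10): [v_0], [v_1], [v_2], [v_3], [v_4], [v_5], [v_6], [v_7], [v_8], [v_9]
  1-simplices (30): (30 of them)
  2-simplices (20): (20 of them)

giving chain groups C_0 ≅ Z^10, C_1 ≅ Z^30, C_2 ≅ Z^20.

∂_1: C_1 → C_0 maps an edge to its endpoints' difference, ∂[p,q] = q − p.
The 10×30 boundary matrix has rank 9 and Smith normal form diag(1,1,1,1,1,1,1,1,1).

Boundary ∂_2: C_2 → C_1 sends each 2-simplex [p,q,r] to [q,r] − [p,r] + [p,q]. For instance
  ∂[v_0,v_5,v_7] = [v_5,v_7] − [v_0,v_7] + [v_0,v_5],
  ∂[v_4,v_6,v_7] = [v_6,v_7] − [v_4,v_7] + [v_4,v_6].
This gives a 30×20 integer matrix of rank 20; reducing to Smith normal form yields diagonal entries (1,1,1,1,1,1,1,1,1,1,1,1,1,1,1,1,1,1,1,2).

From H_k ≅ ker(∂_k) / im(∂_{k+1}) we obtain:

  H_0: rank C_0 − rank ∂_1 = 10 − 9 = 1, and the invariant factors of ∂_1 are all 1, so H_0 = Z.
  H_1: rank ker ∂_1 − rank ∂_2 = (30 − 9) − 20 = 1, and ∂_2 has invariant factor 2 > 1, so H_1 = Z ⊕ Z/2Z.
  H_2: rank ker ∂_2 − rank ∂_3 = (20 − 20) − 0 = 0, and there is no ∂_3, so H_2 = 0.

(K is a triangulation of the Klein bottle.)

H_0 = Z,  H_1 = Z ⊕ Z/2Z,  H_2 = 0.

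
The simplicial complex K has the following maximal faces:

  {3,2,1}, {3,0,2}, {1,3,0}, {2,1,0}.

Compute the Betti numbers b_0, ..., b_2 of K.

Fix the vertex order 0 < 1 < 2 < 3 and write every simplex with vertices in increasing order. Then dim K = 2 and the simplices of K are:

  0-simplices (4): [0], [1], [2], [3]
  1-simplices (6): [0,1], [0,2], [0,3], [1,2], [1,3], [2,3]
  2-simplices (4): [0,1,2], [0,1,3], [0,2,3], [1,2,3]

so the chain groups are C_0 ≅ Z^4, C_1 ≅ Z^6, C_2 ≅ Z^4.

The boundary map ∂_1: C_1 → C_0 maps an edge to its endpoints' difference, ∂[p,q] = q − p.
This gives a 4×6 integer matrix of rank 3; reducing to Smith normal form yields diagonal entries (1,1,1).

Boundary ∂_2: C_2 → C_1 acts by ∂[p,q,r] = [q,r] − [p,r] + [p,q]. For instance
  ∂[0,1,3] = [1,3] − [0,3] + [0,1],
  ∂[1,2,3] = [2,3] − [1,3] + [1,2].
The resulting 6×4 matrix has rank 3, and its Smith normal form has invariant factors (1,1,1).

From H_k ≅ ker(∂_k) / im(∂_{k+1}) we obtain:

  H_0: rank C_0 − rank ∂_1 = 4 − 3 = 1, and the invariant factors of ∂_1 are all 1, so H_0 = Z.
  H_1: rank ker ∂_1 − rank ∂_2 = (6 − 3) − 3 = 0, and the invariant factors of ∂_2 are all 1, so H_1 = 0.
  H_2: rank ker ∂_2 − rank ∂_3 = (4 − 3) − 0 = 1, and there is no ∂_3, so H_2 = Z.

Hence the Betti numbers are b_0 = 1, b_1 = 0, b_2 = 1.

b_0 = 1, b_1 = 0, b_2 = 1.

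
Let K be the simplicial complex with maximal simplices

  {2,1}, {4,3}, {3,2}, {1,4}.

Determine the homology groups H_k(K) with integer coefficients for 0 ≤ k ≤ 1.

Order the vertices as 1 < 2 < 3 < 4. Listing each simplex with vertices in this order, K has dimension 1 with simplices:

  0-simplices (4): [1], [2], [3], [4]
  1-simplices (4): [1,2], [1,4], [2,3], [3,4]

Hence C_0 ≅ Z^4, C_1 ≅ Z^4.

The boundary map ∂_1: C_1 → C_0 sends each edge [p,q] (with p < q) to q − p. For instance
  ∂[3,4] = [4] − [3].
The 4×4 boundary matrix has rank 3 and Smith normal form diag(1,1,1).

Computing H_k = (kernel of ∂_k) / (image of ∂_{k+1}):

  H_0: rank C_0 − rank ∂_1 = 4 − 3 = 1, and the invariant factors of ∂_1 are all 1, so H_0 ≅ Z.
  H_1: rank ker ∂_1 − rank ∂_2 = (4 − 3) − 0 = 1, and there is no ∂_2, so H_1 ≅ Z.

As a check, the Euler characteristic is 4 − 4 = 0, which agrees with 1 − 1 = 0.

H_0 = Z,  H_1 = Z.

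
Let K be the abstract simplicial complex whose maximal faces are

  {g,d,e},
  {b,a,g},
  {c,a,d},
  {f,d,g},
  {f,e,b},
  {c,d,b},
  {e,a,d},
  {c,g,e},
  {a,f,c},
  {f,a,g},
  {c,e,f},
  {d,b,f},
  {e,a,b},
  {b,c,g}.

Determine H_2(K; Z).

K has 7 vertices, 21 edges, 14 triangles.
rank ∂_2 = 13, rank ∂_3 = 0 ⇒ b_2 = 14 − 13 − 0 = 1. So H_2 ≅ Z.

H_2 ≅ Z.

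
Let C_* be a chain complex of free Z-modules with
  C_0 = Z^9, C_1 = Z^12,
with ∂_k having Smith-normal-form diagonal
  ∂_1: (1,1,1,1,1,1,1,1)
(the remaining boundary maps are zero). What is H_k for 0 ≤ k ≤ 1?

H_0: b_0 = 9 − 0 − 8 = 1; torsion from ∂_1 factors > 1: none. So H_0 ≅ Z.
H_1: b_1 = 12 − 8 − 0 = 4; torsion from ∂_2 factors > 1: none. So H_1 ≅ Z^4.

H_0 ≅ Z,  H_1 ≅ Z^4.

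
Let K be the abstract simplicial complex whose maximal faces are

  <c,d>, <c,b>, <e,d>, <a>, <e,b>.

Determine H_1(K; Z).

H_1 ≅ Z.

Order the vertices as a < b < c < d < e. Listing each simplex with vertices in this order, K has dimension 1 with simplices:

  0-simplices (5): a, b, c, d, e
  1-simplices (4): bc, be, cd, de

so the chain groups are C_0 ≅ Z^5, C_1 ≅ Z^4.

∂_1: C_1 → C_0 sends each edge [p,q] (with p < q) to q − p. For instance
  ∂bc = c − b.
As a 5×4 matrix over Z this has rank 3, with invariant factors (1,1,1).

Reading off H_k = ker ∂_k / im ∂_{k+1}:

  H_1: rank ker ∂_1 − rank ∂_2 = (4 − 3) − 0 = 1, and there is no ∂_2, so H_1 ≅ Z.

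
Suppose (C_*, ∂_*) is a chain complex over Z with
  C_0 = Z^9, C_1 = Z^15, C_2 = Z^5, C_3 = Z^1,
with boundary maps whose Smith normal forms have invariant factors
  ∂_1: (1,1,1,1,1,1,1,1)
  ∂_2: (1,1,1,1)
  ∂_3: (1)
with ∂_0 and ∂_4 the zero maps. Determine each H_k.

H_0: b_0 = 9 − 0 − 8 = 1; torsion from ∂_1 factors > 1: none. So H_0 = Z.
H_1: b_1 = 15 − 8 − 4 = 3; torsion from ∂_2 factors > 1: none. So H_1 = Z^3.
H_2: b_2 = 5 − 4 − 1 = 0; torsion from ∂_3 factors > 1: none. So H_2 = 0.
H_3: b_3 = 1 − 1 − 0 = 0; torsion from ∂_4 factors > 1: none. So H_3 = 0.

H_0 = Z,  H_1 = Z^3,  H_2 = 0,  H_3 = 0.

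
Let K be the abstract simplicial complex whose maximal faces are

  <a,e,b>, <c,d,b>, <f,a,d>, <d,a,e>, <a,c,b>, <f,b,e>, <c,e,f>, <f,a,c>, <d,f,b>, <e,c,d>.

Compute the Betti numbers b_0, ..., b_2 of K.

Order the vertices as a < b < c < d < e < f. Listing each simplex with vertices in this order, K has dimension 2 with simplices:

  0-simplices (6): a, b, c, d, e, f
  1-simplices (15): ab, ac, ad, ae, af, bc, bd, be, bf, cd, ce, cf, de, df, ef
  2-simplices (10): abc, abe, acf, ade, adf, bcd, bdf, bef, cde, cef

giving chain groups C_0 ≅ Z^6, C_1 ≅ Z^15, C_2 ≅ Z^10.

∂_1: C_1 → C_0 maps an edge to its endpoints' difference, ∂[p,q] = q − p.
The resulting 6×15 matrix has rank 5, and its Smith normal form has invariant factors (1,1,1,1,1).

The boundary map ∂_2: C_2 → C_1 acts by ∂[p,q,r] = [q,r] − [p,r] + [p,q]. For instance
  ∂bdf = df − bf + bd,
  ∂bcd = cd − bd + bc.
This gives a 15×10 integer matrix of rank 10; reducing to Smith normal form yields diagonal entries (1,1,1,1,1,1,1,1,1,2).

Reading off H_k = ker ∂_k / im ∂_{k+1}:

  H_0: rank C_0 − rank ∂_1 = 6 − 5 = 1, and the invariant factors of ∂_1 are all 1, so H_0 = Z.
  H_1: rank ker ∂_1 − rank ∂_2 = (15 − 5) − 10 = 0, and ∂_2 has invariant factor 2 > 1, so H_1 = Z/2.
  H_2: rank ker ∂_2 − rank ∂_3 = (10 − 10) − 0 = 0, and there is no ∂_3, so H_2 = 0.

Hence the Betti numbers are b_0 = 1, b_1 = 0, b_2 = 0.

b_0 = 1, b_1 = 0, b_2 = 0.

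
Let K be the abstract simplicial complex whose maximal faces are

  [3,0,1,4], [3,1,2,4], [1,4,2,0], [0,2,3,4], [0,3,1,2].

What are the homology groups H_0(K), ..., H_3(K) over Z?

Take the total order 0 < 1 < 2 < 3 < 4 on the vertex set. Then K (dimension 3) consists of the simplices:

  0-simplices (5): [0], [1], [2], [3], [4]
  1-simplices (10): [0,1], [0,2], [0,3], [0,4], [1,2], [1,3], [1,4], [2,3], [2,4], [3,4]
  2-simplices (10): [0,1,2], [0,1,3], [0,1,4], [0,2,3], [0,2,4], [0,3,4], [1,2,3], [1,2,4], [1,3,4], [2,3,4]
  3-simplices (5): [0,1,2,3], [0,1,2,4], [0,1,3,4], [0,2,3,4], [1,2,3,4]

so the chain groups are C_0 ≅ Z^5, C_1 ≅ Z^10, C_2 ≅ Z^10, C_3 ≅ Z^5.

Boundary ∂_1: C_1 → C_0 sends each edge [p,q] (with p < q) to q − p.
As a 5×10 matrix over Z this has rank 4, with invariant factors (1,1,1,1).

∂_2: C_2 → C_1 acts by ∂[p,q,r] = [q,r] − [p,r] + [p,q]. For instance
  ∂[2,3,4] = [3,4] − [2,4] + [2,3],
  ∂[0,1,2] = [1,2] − [0,2] + [0,1].
The resulting 10×10 matrix has rank 6, and its Smith normal form has invariant factors (1,1,1,1,1,1).

∂_3: C_3 → C_2 sends each 3-simplex σ to the alternating sum Σ_i (−1)^i (σ with its i-th vertex removed). For instance
  ∂[0,1,2,4] = [1,2,4] − [0,2,4] + [0,1,4] − [0,1,2],
  ∂[1,2,3,4] = [2,3,4] − [1,3,4] + [1,2,4] − [1,2,3].
This gives a 10×5 integer matrix of rank 4; reducing to Smith normal form yields diagonal entries (1,1,1,1).

Now H_k = ker ∂_k / im ∂_{k+1}, so:

  H_0: rank C_0 − rank ∂_1 = 5 − 4 = 1, and the invariant factors of ∂_1 are all 1, so H_0 ≅ Z.
  H_1: rank ker ∂_1 − rank ∂_2 = (10 − 4) − 6 = 0, and the invariant factors of ∂_2 are all 1, so H_1 ≅ 0.
  H_2: rank ker ∂_2 − rank ∂_3 = (10 − 6) − 4 = 0, and the invariant factors of ∂_3 are all 1, so H_2 ≅ 0.
  H_3: rank ker ∂_3 − rank ∂_4 = (5 − 4) − 0 = 1, and there is no ∂_4, so H_3 ≅ Z.

H_0 = Z,  H_1 = 0,  H_2 = 0,  H_3 = Z.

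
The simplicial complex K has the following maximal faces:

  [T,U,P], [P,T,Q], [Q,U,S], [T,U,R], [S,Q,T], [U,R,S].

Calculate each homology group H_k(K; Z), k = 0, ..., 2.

Order the vertices as P < Q < R < S < T < U. Listing each simplex with vertices in this order, K has dimension 2 with simplices:

  0-simplices (6): P, Q, R, S, T, U
  1-simplices (12): PQ, PT, PU, QS, QT, QU, RS, RT, RU, ST, SU, TU
  2-simplices (6): PQT, PTU, QST, QSU, RSU, RTU

giving chain groups C_0 ≅ Z^6, C_1 ≅ Z^12, C_2 ≅ Z^6.

The boundary map ∂_1: C_1 → C_0 maps an edge to its endpoints' difference, ∂[p,q] = q − p.
The 6×12 boundary matrix has rank 5 and Smith normal form diag(1,1,1,1,1).

∂_2: C_2 → C_1 maps a triangle to the signed sum of its edges. For instance
  ∂RTU = TU − RU + RT,
  ∂RSU = SU − RU + RS.
As a 12×6 matrix over Z this has rank 6, with invariant factors (1,1,1,1,1,1).

From H_k ≅ ker(∂_k) / im(∂_{k+1}) we obtain:

  H_0: rank C_0 − rank ∂_1 = 6 − 5 = 1, and the invariant factors of ∂_1 are all 1, so H_0 = Z.
  H_1: rank ker ∂_1 − rank ∂_2 = (12 − 5) − 6 = 1, and the invariant factors of ∂_2 are all 1, so H_1 = Z.
  H_2: rank ker ∂_2 − rank ∂_3 = (6 − 6) − 0 = 0, and there is no ∂_3, so H_2 = 0.

As a check, the Euler characteristic is 6 − 12 + 6 = 0, which agrees with 1 − 1 + 0 = 0.

H_0 ≅ Z,  H_1 ≅ Z,  H_2 = 0.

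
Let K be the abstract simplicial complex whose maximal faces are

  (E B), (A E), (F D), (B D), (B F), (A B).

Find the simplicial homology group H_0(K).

Order the vertices as A < B < D < E < F. Listing each simplex with vertices in this order, K has dimension 1 with simplices:

  0-simplices (5): A, B, D, E, F
  1-simplices (6): AB, AE, BD, BE, BF, DF

giving chain groups C_0 ≅ Z^5, C_1 ≅ Z^6.

The boundary map ∂_1: C_1 → C_0 maps an edge to its endpoints' difference, ∂[p,q] = q − p. For instance
  ∂BF = F − B.
As a 5×6 matrix over Z this has rank 4, with invariant factors (1,1,1,1).

Now H_k = ker ∂_k / im ∂_{k+1}, so:

  H_0: rank C_0 − rank ∂_1 = 5 − 4 = 1, and the invariant factors of ∂_1 are all 1, so H_0 ≅ Z.

H_0 ≅ Z.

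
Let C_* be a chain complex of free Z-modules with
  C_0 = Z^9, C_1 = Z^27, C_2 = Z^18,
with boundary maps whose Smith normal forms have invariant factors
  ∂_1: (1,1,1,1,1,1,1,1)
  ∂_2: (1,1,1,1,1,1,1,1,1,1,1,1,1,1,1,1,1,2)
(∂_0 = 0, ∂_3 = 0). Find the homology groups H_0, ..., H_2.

H_0 = Z,  H_1 = Z ⊕ Z/2,  H_2 = 0.

H_0: b_0 = 9 − 0 − 8 = 1; torsion from ∂_1 factors > 1: none. So H_0 = Z.
H_1: b_1 = 27 − 8 − 18 = 1; torsion from ∂_2 factors > 1: [2]. So H_1 = Z ⊕ Z/2.
H_2: b_2 = 18 − 18 − 0 = 0; torsion from ∂_3 factors > 1: none. So H_2 = 0.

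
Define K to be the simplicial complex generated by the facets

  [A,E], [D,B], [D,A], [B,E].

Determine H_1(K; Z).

H_1 = Z.

Order the vertices as A < B < D < E. Listing each simplex with vertices in this order, K has dimension 1 with simplices:

  0-simplices (4): A, B, D, E
  1-simplices (4): AD, AE, BD, BE

Hence C_0 ≅ Z^4, C_1 ≅ Z^4.

∂_1: C_1 → C_0 maps an edge to its endpoints' difference, ∂[p,q] = q − p.
The resulting 4×4 matrix has rank 3, and its Smith normal form has invariant factors (1,1,1).

Reading off H_k = ker ∂_k / im ∂_{k+1}:

  H_1: rank ker ∂_1 − rank ∂_2 = (4 − 3) − 0 = 1, and there is no ∂_2, so H_1 = Z.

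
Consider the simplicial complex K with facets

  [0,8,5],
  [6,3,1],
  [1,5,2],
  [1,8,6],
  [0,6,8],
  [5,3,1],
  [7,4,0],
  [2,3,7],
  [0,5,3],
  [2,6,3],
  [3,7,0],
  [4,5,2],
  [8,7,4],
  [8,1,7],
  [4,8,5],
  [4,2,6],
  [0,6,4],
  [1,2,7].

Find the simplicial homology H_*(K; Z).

H_0 ≅ Z,  H_1 ≅ Z ⊕ Z/2,  H_2 = 0.

Order the vertices as 0 < 1 < 2 < 3 < 4 < 5 < 6 < 7 < 8. Listing each simplex with vertices in this order, K has dimension 2 with simplices:

  0-simplices (9): [0], [1], [2], [3], [4], [5], [6], [7], [8]
  1-simplices (27): (27 of them)
  2-simplices (18): [0,3,5], [0,3,7], [0,4,6], [0,4,7], [0,5,8], [0,6,8], [1,2,5], [1,2,7], [1,3,5], [1,3,6], [1,6,8], [1,7,8], [2,3,6], [2,3,7], [2,4,5], [2,4,6], [4,5,8], [4,7,8]

Hence C_0 ≅ Z^9, C_1 ≅ Z^27, C_2 ≅ Z^18.

∂_1: C_1 → C_0 maps an edge to its endpoints' difference, ∂[p,q] = q − p.
As a 9×27 matrix over Z this has rank 8, with invariant factors (1,1,1,1,1,1,1,1).

Boundary ∂_2: C_2 → C_1 maps a triangle to the signed sum of its edges. For instance
  ∂[1,7,8] = [7,8] − [1,8] + [1,7],
  ∂[0,3,7] = [3,7] − [0,7] + [0,3].
As a 27×18 matrix over Z this has rank 18, with invariant factors (1,1,1,1,1,1,1,1,1,1,1,1,1,1,1,1,1,2).

Computing H_k = (kernel of ∂_k) / (image of ∂_{k+1}):

  H_0: rank C_0 − rank ∂_1 = 9 − 8 = 1, and the invariant factors of ∂_1 are all 1, so H_0 ≅ Z.
  H_1: rank ker ∂_1 − rank ∂_2 = (27 − 8) − 18 = 1, and ∂_2 has invariant factor 2 > 1, so H_1 ≅ Z ⊕ Z/2.
  H_2: rank ker ∂_2 − rank ∂_3 = (18 − 18) − 0 = 0, and there is no ∂_3, so H_2 ≅ 0.

As a check, the Euler characteristic is 9 − 27 + 18 = 0, which agrees with 1 − 1 + 0 = 0.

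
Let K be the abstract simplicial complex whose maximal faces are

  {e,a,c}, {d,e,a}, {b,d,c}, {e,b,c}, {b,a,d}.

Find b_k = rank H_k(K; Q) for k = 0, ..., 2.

b_0 = 1, b_1 = 1, b_2 = 0.

Order the vertices as a < b < c < d < e. Listing each simplex with vertices in this order, K has dimension 2 with simplices:

  0-simplices (5): a, b, c, d, e
  1-simplices (10): ab, ac, ad, ae, bc, bd, be, cd, ce, de
  2-simplices (5): abd, ace, ade, bcd, bce

Hence C_0 ≅ Z^5, C_1 ≅ Z^10, C_2 ≅ Z^5.

Boundary ∂_1: C_1 → C_0 maps an edge to its endpoints' difference, ∂[p,q] = q − p.
This gives a 5×10 integer matrix of rank 4; reducing to Smith normal form yields diagonal entries (1,1,1,1).

Boundary ∂_2: C_2 → C_1 maps a triangle to the signed sum of its edges. For instance
  ∂bcd = cd − bd + bc,
  ∂ace = ce − ae + ac.
The resulting 10×5 matrix has rank 5, and its Smith normal form has invariant factors (1,1,1,1,1).

Now H_k = ker ∂_k / im ∂_{k+1}, so:

  H_0: rank C_0 − rank ∂_1 = 5 − 4 = 1, and the invariant factors of ∂_1 are all 1, so H_0 ≅ Z.
  H_1: rank ker ∂_1 − rank ∂_2 = (10 − 4) − 5 = 1, and the invariant factors of ∂_2 are all 1, so H_1 ≅ Z.
  H_2: rank ker ∂_2 − rank ∂_3 = (5 − 5) − 0 = 0, and there is no ∂_3, so H_2 ≅ 0.

As a check, the Euler characteristic is 5 − 10 + 5 = 0, which agrees with 1 − 1 + 0 = 0.
(K is a triangulation of the Möbius band.)

Hence the Betti numbers are b_0 = 1, b_1 = 1, b_2 = 0.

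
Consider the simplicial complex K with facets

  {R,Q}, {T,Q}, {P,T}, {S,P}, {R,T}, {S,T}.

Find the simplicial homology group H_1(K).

We work with the vertex ordering P < Q < R < S < T. The simplices of K, each written with vertices in increasing order, are:

  0-simplices (5): P, Q, R, S, T
  1-simplices (6): PS, PT, QR, QT, RT, ST

giving chain groups C_0 ≅ Z^5, C_1 ≅ Z^6.

The boundary map ∂_1: C_1 → C_0 is given by ∂[p,q] = [q] − [p].
The 5×6 boundary matrix has rank 4 and Smith normal form diag(1,1,1,1).

Reading off H_k = ker ∂_k / im ∂_{k+1}:

  H_1: rank ker ∂_1 − rank ∂_2 = (6 − 4) − 0 = 2, and there is no ∂_2, so H_1 ≅ Z^2.

(K is a triangulation of a wedge of 2 circles.)

H_1 = Z^2.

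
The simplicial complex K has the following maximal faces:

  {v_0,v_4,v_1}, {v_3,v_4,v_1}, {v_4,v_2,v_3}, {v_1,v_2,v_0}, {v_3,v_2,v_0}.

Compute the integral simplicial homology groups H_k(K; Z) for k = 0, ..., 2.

H_0 ≅ Z,  H_1 ≅ Z,  H_2 = 0.

Fix the vertex order v_0 < v_1 < v_2 < v_3 < v_4 and write every simplex with vertices in increasing order. Then dim K = 2 and the simplices of K are:

  0-simplices (5): [v_0], [v_1], [v_2], [v_3], [v_4]
  1-simplices (10): [v_0,v_1], [v_0,v_2], [v_0,v_3], [v_0,v_4], [v_1,v_2], [v_1,v_3], [v_1,v_4], [v_2,v_3], [v_2,v_4], [v_3,v_4]
  2-simplices (5): [v_0,v_1,v_2], [v_0,v_1,v_4], [v_0,v_2,v_3], [v_1,v_3,v_4], [v_2,v_3,v_4]

giving chain groups C_0 ≅ Z^5, C_1 ≅ Z^10, C_2 ≅ Z^5.

The boundary map ∂_1: C_1 → C_0 sends each edge [p,q] (with p < q) to q − p.
The 5×10 boundary matrix has rank 4 and Smith normal form diag(1,1,1,1).

∂_2: C_2 → C_1 acts by ∂[p,q,r] = [q,r] − [p,r] + [p,q]. For instance
  ∂[v_0,v_2,v_3] = [v_2,v_3] − [v_0,v_3] + [v_0,v_2],
  ∂[v_2,v_3,v_4] = [v_3,v_4] − [v_2,v_4] + [v_2,v_3].
The resulting 10×5 matrix has rank 5, and its Smith normal form has invariant factors (1,1,1,1,1).

Now H_k = ker ∂_k / im ∂_{k+1}, so:

  H_0: rank C_0 − rank ∂_1 = 5 − 4 = 1, and the invariant factors of ∂_1 are all 1, so H_0 ≅ Z.
  H_1: rank ker ∂_1 − rank ∂_2 = (10 − 4) − 5 = 1, and the invariant factors of ∂_2 are all 1, so H_1 ≅ Z.
  H_2: rank ker ∂_2 − rank ∂_3 = (5 − 5) − 0 = 0, and there is no ∂_3, so H_2 ≅ 0.

(K is a triangulation of the Möbius band.)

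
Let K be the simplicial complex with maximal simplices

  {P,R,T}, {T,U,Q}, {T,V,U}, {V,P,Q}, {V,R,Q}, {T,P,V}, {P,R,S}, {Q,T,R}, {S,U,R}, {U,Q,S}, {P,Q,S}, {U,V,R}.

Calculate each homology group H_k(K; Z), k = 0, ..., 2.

K has 7 vertices, 18 edges, 12 triangles.
rank ∂_0 = 0, rank ∂_1 = 6 ⇒ b_0 = 7 − 0 − 6 = 1; all invariant factors of ∂_1 are 1 so no torsion. So H_0 = Z.
rank ∂_1 = 6, rank ∂_2 = 12 ⇒ b_1 = 18 − 6 − 12 = 0; ∂_2 has invariant factor(s) [2] giving torsion. So H_1 = Z_2.
rank ∂_2 = 12, rank ∂_3 = 0 ⇒ b_2 = 12 − 12 − 0 = 0. So H_2 = 0.

H_0 ≅ Z,  H_1 ≅ Z_2,  H_2 = 0.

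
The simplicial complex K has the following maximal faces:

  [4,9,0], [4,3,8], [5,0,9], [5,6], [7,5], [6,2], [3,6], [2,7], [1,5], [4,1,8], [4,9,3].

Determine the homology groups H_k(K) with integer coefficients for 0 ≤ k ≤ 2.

H_0 = Z,  H_1 = Z^3,  H_2 = 0.

K has 10 vertices, 17 edges, 5 triangles.
rank ∂_0 = 0, rank ∂_1 = 9 ⇒ b_0 = 10 − 0 − 9 = 1; all invariant factors of ∂_1 are 1 so no torsion. So H_0 = Z.
rank ∂_1 = 9, rank ∂_2 = 5 ⇒ b_1 = 17 − 9 − 5 = 3; all invariant factors of ∂_2 are 1 so no torsion. So H_1 = Z^3.
rank ∂_2 = 5, rank ∂_3 = 0 ⇒ b_2 = 5 − 5 − 0 = 0. So H_2 = 0.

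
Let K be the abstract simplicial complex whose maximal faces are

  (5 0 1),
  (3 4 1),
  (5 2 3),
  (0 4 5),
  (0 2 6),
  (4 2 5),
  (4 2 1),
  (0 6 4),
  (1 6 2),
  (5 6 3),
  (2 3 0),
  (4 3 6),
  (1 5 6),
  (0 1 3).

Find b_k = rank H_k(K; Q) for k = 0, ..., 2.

b_0 = 1, b_1 = 2, b_2 = 1.

We work with the vertex ordering 0 < 1 < 2 < 3 < 4 < 5 < 6. The simplices of K, each written with vertices in increasing order, are:

  0-simplices (7): [0], [1], [2], [3], [4], [5], [6]
  1-simplices (21): [0,1], [0,2], [0,3], [0,4], [0,5], [0,6], [1,2], [1,3], [1,4], [1,5], [1,6], [2,3], [2,4], [2,5], [2,6], [3,4], [3,5], [3,6], [4,5], [4,6], [5,6]
  2-simplices (14): [0,1,3], [0,1,5], [0,2,3], [0,2,6], [0,4,5], [0,4,6], [1,2,4], [1,2,6], [1,3,4], [1,5,6], [2,3,5], [2,4,5], [3,4,6], [3,5,6]

Hence C_0 ≅ Z^7, C_1 ≅ Z^21, C_2 ≅ Z^14.

∂_1: C_1 → C_0 sends each edge [p,q] (with p < q) to q − p.
This gives a 7×21 integer matrix of rank 6; reducing to Smith normal form yields diagonal entries (1,1,1,1,1,1).

The boundary map ∂_2: C_2 → C_1 maps a triangle to the signed sum of its edges. For instance
  ∂[1,5,6] = [5,6] − [1,6] + [1,5],
  ∂[1,3,4] = [3,4] − [1,4] + [1,3].
The 21×14 boundary matrix has rank 13 and Smith normal form diag(1,1,1,1,1,1,1,1,1,1,1,1,1).

Reading off H_k = ker ∂_k / im ∂_{k+1}:

  H_0: rank C_0 − rank ∂_1 = 7 − 6 = 1, and the invariant factors of ∂_1 are all 1, so H_0 ≅ Z.
  H_1: rank ker ∂_1 − rank ∂_2 = (21 − 6) − 13 = 2, and the invariant factors of ∂_2 are all 1, so H_1 ≅ Z^2.
  H_2: rank ker ∂_2 − rank ∂_3 = (14 − 13) − 0 = 1, and there is no ∂_3, so H_2 ≅ Z.

As a check, the Euler characteristic is 7 − 21 + 14 = 0, which agrees with 1 − 2 + 1 = 0.
(K is a triangulation of the torus T^2.)

Hence the Betti numbers are b_0 = 1, b_1 = 2, b_2 = 1.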